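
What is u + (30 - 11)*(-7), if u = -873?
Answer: -1006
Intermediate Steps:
u + (30 - 11)*(-7) = -873 + (30 - 11)*(-7) = -873 + 19*(-7) = -873 - 133 = -1006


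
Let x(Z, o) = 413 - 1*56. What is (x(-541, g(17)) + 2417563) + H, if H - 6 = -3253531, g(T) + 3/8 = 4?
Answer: -835605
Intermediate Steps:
g(T) = 29/8 (g(T) = -3/8 + 4 = 29/8)
H = -3253525 (H = 6 - 3253531 = -3253525)
x(Z, o) = 357 (x(Z, o) = 413 - 56 = 357)
(x(-541, g(17)) + 2417563) + H = (357 + 2417563) - 3253525 = 2417920 - 3253525 = -835605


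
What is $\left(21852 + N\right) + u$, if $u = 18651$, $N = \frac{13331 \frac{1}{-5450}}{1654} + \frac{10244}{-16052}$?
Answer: $\frac{1465148012988097}{36174385900} \approx 40502.0$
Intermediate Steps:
$N = - \frac{23139119603}{36174385900}$ ($N = 13331 \left(- \frac{1}{5450}\right) \frac{1}{1654} + 10244 \left(- \frac{1}{16052}\right) = \left(- \frac{13331}{5450}\right) \frac{1}{1654} - \frac{2561}{4013} = - \frac{13331}{9014300} - \frac{2561}{4013} = - \frac{23139119603}{36174385900} \approx -0.63966$)
$\left(21852 + N\right) + u = \left(21852 - \frac{23139119603}{36174385900}\right) + 18651 = \frac{790459541567197}{36174385900} + 18651 = \frac{1465148012988097}{36174385900}$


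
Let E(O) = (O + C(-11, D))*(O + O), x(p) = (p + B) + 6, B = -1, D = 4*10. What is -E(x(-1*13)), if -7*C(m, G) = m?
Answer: -720/7 ≈ -102.86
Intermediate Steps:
D = 40
C(m, G) = -m/7
x(p) = 5 + p (x(p) = (p - 1) + 6 = (-1 + p) + 6 = 5 + p)
E(O) = 2*O*(11/7 + O) (E(O) = (O - ⅐*(-11))*(O + O) = (O + 11/7)*(2*O) = (11/7 + O)*(2*O) = 2*O*(11/7 + O))
-E(x(-1*13)) = -2*(5 - 1*13)*(11 + 7*(5 - 1*13))/7 = -2*(5 - 13)*(11 + 7*(5 - 13))/7 = -2*(-8)*(11 + 7*(-8))/7 = -2*(-8)*(11 - 56)/7 = -2*(-8)*(-45)/7 = -1*720/7 = -720/7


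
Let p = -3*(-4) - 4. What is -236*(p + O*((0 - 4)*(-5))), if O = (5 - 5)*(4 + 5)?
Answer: -1888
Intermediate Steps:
p = 8 (p = 12 - 4 = 8)
O = 0 (O = 0*9 = 0)
-236*(p + O*((0 - 4)*(-5))) = -236*(8 + 0*((0 - 4)*(-5))) = -236*(8 + 0*(-4*(-5))) = -236*(8 + 0*20) = -236*(8 + 0) = -236*8 = -1888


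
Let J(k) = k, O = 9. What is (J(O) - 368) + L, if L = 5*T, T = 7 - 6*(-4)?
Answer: -204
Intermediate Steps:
T = 31 (T = 7 + 24 = 31)
L = 155 (L = 5*31 = 155)
(J(O) - 368) + L = (9 - 368) + 155 = -359 + 155 = -204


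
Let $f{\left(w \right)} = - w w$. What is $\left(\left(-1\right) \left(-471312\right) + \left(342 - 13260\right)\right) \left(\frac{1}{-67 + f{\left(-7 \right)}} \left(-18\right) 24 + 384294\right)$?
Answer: $\frac{5108633357796}{29} \approx 1.7616 \cdot 10^{11}$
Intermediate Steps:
$f{\left(w \right)} = - w^{2}$
$\left(\left(-1\right) \left(-471312\right) + \left(342 - 13260\right)\right) \left(\frac{1}{-67 + f{\left(-7 \right)}} \left(-18\right) 24 + 384294\right) = \left(\left(-1\right) \left(-471312\right) + \left(342 - 13260\right)\right) \left(\frac{1}{-67 - \left(-7\right)^{2}} \left(-18\right) 24 + 384294\right) = \left(471312 + \left(342 - 13260\right)\right) \left(\frac{1}{-67 - 49} \left(-18\right) 24 + 384294\right) = \left(471312 - 12918\right) \left(\frac{1}{-67 - 49} \left(-18\right) 24 + 384294\right) = 458394 \left(\frac{1}{-116} \left(-18\right) 24 + 384294\right) = 458394 \left(\left(- \frac{1}{116}\right) \left(-18\right) 24 + 384294\right) = 458394 \left(\frac{9}{58} \cdot 24 + 384294\right) = 458394 \left(\frac{108}{29} + 384294\right) = 458394 \cdot \frac{11144634}{29} = \frac{5108633357796}{29}$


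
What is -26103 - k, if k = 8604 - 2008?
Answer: -32699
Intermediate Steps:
k = 6596
-26103 - k = -26103 - 1*6596 = -26103 - 6596 = -32699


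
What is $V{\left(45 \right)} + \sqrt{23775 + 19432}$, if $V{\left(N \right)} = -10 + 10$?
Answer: $\sqrt{43207} \approx 207.86$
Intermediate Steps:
$V{\left(N \right)} = 0$
$V{\left(45 \right)} + \sqrt{23775 + 19432} = 0 + \sqrt{23775 + 19432} = 0 + \sqrt{43207} = \sqrt{43207}$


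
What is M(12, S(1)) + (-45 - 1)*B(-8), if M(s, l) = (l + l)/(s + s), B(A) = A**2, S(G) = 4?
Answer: -8831/3 ≈ -2943.7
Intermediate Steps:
M(s, l) = l/s (M(s, l) = (2*l)/((2*s)) = (2*l)*(1/(2*s)) = l/s)
M(12, S(1)) + (-45 - 1)*B(-8) = 4/12 + (-45 - 1)*(-8)**2 = 4*(1/12) - 46*64 = 1/3 - 2944 = -8831/3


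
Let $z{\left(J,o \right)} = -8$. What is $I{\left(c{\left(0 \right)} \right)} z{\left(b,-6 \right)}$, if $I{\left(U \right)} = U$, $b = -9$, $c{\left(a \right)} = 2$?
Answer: $-16$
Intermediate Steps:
$I{\left(c{\left(0 \right)} \right)} z{\left(b,-6 \right)} = 2 \left(-8\right) = -16$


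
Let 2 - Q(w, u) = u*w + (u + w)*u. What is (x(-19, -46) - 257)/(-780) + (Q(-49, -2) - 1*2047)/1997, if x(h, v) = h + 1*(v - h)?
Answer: -382003/519220 ≈ -0.73572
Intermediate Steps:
x(h, v) = v (x(h, v) = h + (v - h) = v)
Q(w, u) = 2 - u*w - u*(u + w) (Q(w, u) = 2 - (u*w + (u + w)*u) = 2 - (u*w + u*(u + w)) = 2 + (-u*w - u*(u + w)) = 2 - u*w - u*(u + w))
(x(-19, -46) - 257)/(-780) + (Q(-49, -2) - 1*2047)/1997 = (-46 - 257)/(-780) + ((2 - 1*(-2)**2 - 2*(-2)*(-49)) - 1*2047)/1997 = -303*(-1/780) + ((2 - 1*4 - 196) - 2047)*(1/1997) = 101/260 + ((2 - 4 - 196) - 2047)*(1/1997) = 101/260 + (-198 - 2047)*(1/1997) = 101/260 - 2245*1/1997 = 101/260 - 2245/1997 = -382003/519220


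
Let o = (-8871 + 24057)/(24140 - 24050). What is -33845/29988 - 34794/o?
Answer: -2248099825/10842804 ≈ -207.34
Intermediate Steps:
o = 2531/15 (o = 15186/90 = 15186*(1/90) = 2531/15 ≈ 168.73)
-33845/29988 - 34794/o = -33845/29988 - 34794/2531/15 = -33845*1/29988 - 34794*15/2531 = -4835/4284 - 521910/2531 = -2248099825/10842804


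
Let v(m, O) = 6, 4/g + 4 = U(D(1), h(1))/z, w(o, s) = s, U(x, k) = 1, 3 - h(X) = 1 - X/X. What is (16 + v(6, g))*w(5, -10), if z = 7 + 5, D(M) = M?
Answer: -220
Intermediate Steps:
h(X) = 3 (h(X) = 3 - (1 - X/X) = 3 - (1 - 1*1) = 3 - (1 - 1) = 3 - 1*0 = 3 + 0 = 3)
z = 12
g = -48/47 (g = 4/(-4 + 1/12) = 4/(-47/12) = 4*(-12/47) = -48/47 ≈ -1.0213)
(16 + v(6, g))*w(5, -10) = (16 + 6)*(-10) = 22*(-10) = -220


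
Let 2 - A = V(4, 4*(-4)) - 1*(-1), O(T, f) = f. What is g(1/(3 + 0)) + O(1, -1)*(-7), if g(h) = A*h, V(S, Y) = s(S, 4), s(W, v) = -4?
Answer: 26/3 ≈ 8.6667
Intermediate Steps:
V(S, Y) = -4
A = 5 (A = 2 - (-4 - 1*(-1)) = 2 - (-4 + 1) = 2 - 1*(-3) = 2 + 3 = 5)
g(h) = 5*h
g(1/(3 + 0)) + O(1, -1)*(-7) = 5/(3 + 0) - 1*(-7) = 5/3 + 7 = 26/3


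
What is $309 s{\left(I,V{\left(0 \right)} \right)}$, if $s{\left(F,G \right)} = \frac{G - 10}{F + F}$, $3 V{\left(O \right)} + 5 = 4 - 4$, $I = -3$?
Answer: $\frac{3605}{6} \approx 600.83$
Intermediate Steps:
$V{\left(O \right)} = - \frac{5}{3}$ ($V{\left(O \right)} = - \frac{5}{3} + \frac{4 - 4}{3} = - \frac{5}{3} + \frac{1}{3} \cdot 0 = - \frac{5}{3} + 0 = - \frac{5}{3}$)
$s{\left(F,G \right)} = \frac{-10 + G}{2 F}$
$309 s{\left(I,V{\left(0 \right)} \right)} = 309 \frac{-10 - \frac{5}{3}}{2 \left(-3\right)} = 309 \cdot \frac{1}{2} \left(- \frac{1}{3}\right) \left(- \frac{35}{3}\right) = 309 \cdot \frac{35}{18} = \frac{3605}{6}$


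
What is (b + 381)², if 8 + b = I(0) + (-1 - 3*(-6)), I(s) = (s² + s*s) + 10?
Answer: 160000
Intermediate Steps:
I(s) = 10 + 2*s² (I(s) = (s² + s²) + 10 = 2*s² + 10 = 10 + 2*s²)
b = 19 (b = -8 + ((10 + 2*0²) + (-1 - 3*(-6))) = -8 + ((10 + 2*0) + (-1 + 18)) = -8 + ((10 + 0) + 17) = -8 + (10 + 17) = -8 + 27 = 19)
(b + 381)² = (19 + 381)² = 400² = 160000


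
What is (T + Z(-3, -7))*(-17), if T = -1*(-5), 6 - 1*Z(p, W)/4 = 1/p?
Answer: -1547/3 ≈ -515.67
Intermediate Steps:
Z(p, W) = 24 - 4/p
T = 5
(T + Z(-3, -7))*(-17) = (5 + (24 - 4/(-3)))*(-17) = (5 + (24 - 4*(-⅓)))*(-17) = (5 + (24 + 4/3))*(-17) = (5 + 76/3)*(-17) = (91/3)*(-17) = -1547/3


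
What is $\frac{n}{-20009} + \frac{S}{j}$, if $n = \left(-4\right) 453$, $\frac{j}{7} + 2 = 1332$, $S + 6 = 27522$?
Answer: $\frac{283718682}{93141895} \approx 3.0461$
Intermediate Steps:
$S = 27516$ ($S = -6 + 27522 = 27516$)
$j = 9310$ ($j = -14 + 7 \cdot 1332 = -14 + 9324 = 9310$)
$n = -1812$
$\frac{n}{-20009} + \frac{S}{j} = - \frac{1812}{-20009} + \frac{27516}{9310} = \left(-1812\right) \left(- \frac{1}{20009}\right) + 27516 \cdot \frac{1}{9310} = \frac{1812}{20009} + \frac{13758}{4655} = \frac{283718682}{93141895}$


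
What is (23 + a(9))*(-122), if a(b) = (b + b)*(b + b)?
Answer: -42334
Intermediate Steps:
a(b) = 4*b² (a(b) = (2*b)*(2*b) = 4*b²)
(23 + a(9))*(-122) = (23 + 4*9²)*(-122) = (23 + 4*81)*(-122) = (23 + 324)*(-122) = 347*(-122) = -42334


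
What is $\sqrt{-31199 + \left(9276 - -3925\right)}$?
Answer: $i \sqrt{17998} \approx 134.16 i$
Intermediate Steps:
$\sqrt{-31199 + \left(9276 - -3925\right)} = \sqrt{-31199 + \left(9276 + 3925\right)} = \sqrt{-31199 + 13201} = \sqrt{-17998} = i \sqrt{17998}$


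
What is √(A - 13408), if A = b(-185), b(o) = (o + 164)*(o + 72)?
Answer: I*√11035 ≈ 105.05*I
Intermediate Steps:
b(o) = (72 + o)*(164 + o) (b(o) = (164 + o)*(72 + o) = (72 + o)*(164 + o))
A = 2373 (A = 11808 + (-185)² + 236*(-185) = 11808 + 34225 - 43660 = 2373)
√(A - 13408) = √(2373 - 13408) = √(-11035) = I*√11035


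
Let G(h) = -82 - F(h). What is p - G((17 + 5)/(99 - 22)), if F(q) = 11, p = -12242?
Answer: -12149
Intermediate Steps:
G(h) = -93 (G(h) = -82 - 1*11 = -82 - 11 = -93)
p - G((17 + 5)/(99 - 22)) = -12242 - 1*(-93) = -12242 + 93 = -12149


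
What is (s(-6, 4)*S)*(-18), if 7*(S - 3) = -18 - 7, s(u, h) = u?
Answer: -432/7 ≈ -61.714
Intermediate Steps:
S = -4/7 (S = 3 + (-18 - 7)/7 = 3 + (1/7)*(-25) = 3 - 25/7 = -4/7 ≈ -0.57143)
(s(-6, 4)*S)*(-18) = -6*(-4/7)*(-18) = (24/7)*(-18) = -432/7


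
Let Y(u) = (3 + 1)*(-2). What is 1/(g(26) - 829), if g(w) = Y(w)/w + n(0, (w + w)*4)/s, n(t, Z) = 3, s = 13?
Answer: -13/10778 ≈ -0.0012062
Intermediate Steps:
Y(u) = -8 (Y(u) = 4*(-2) = -8)
g(w) = 3/13 - 8/w (g(w) = -8/w + 3/13 = 3/13 - 8/w)
1/(g(26) - 829) = 1/((3/13 - 8/26) - 829) = 1/((3/13 - 8*1/26) - 829) = 1/((3/13 - 4/13) - 829) = 1/(-1/13 - 829) = 1/(-10778/13) = -13/10778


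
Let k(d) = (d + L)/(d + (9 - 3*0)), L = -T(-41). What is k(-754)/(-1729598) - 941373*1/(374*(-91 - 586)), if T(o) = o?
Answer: 303251619680014/81564603007745 ≈ 3.7179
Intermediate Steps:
L = 41 (L = -1*(-41) = 41)
k(d) = (41 + d)/(9 + d) (k(d) = (d + 41)/(d + (9 - 3*0)) = (41 + d)/(d + (9 + 0)) = (41 + d)/(d + 9) = (41 + d)/(9 + d))
k(-754)/(-1729598) - 941373*1/(374*(-91 - 586)) = ((41 - 754)/(9 - 754))/(-1729598) - 941373*1/(374*(-91 - 586)) = (-713/(-745))*(-1/1729598) - 941373/(374*(-677)) = -1/745*(-713)*(-1/1729598) - 941373/(-253198) = (713/745)*(-1/1729598) - 941373*(-1/253198) = -713/1288550510 + 941373/253198 = 303251619680014/81564603007745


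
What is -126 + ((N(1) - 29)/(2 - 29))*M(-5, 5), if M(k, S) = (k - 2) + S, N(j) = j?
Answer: -3458/27 ≈ -128.07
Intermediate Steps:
M(k, S) = -2 + S + k (M(k, S) = (-2 + k) + S = -2 + S + k)
-126 + ((N(1) - 29)/(2 - 29))*M(-5, 5) = -126 + ((1 - 29)/(2 - 29))*(-2 + 5 - 5) = -126 - 28/(-27)*(-2) = -126 - 28*(-1/27)*(-2) = -126 + (28/27)*(-2) = -126 - 56/27 = -3458/27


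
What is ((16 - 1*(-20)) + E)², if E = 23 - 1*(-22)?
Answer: 6561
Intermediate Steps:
E = 45 (E = 23 + 22 = 45)
((16 - 1*(-20)) + E)² = ((16 - 1*(-20)) + 45)² = ((16 + 20) + 45)² = (36 + 45)² = 81² = 6561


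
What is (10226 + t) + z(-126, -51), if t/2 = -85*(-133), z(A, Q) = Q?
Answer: 32785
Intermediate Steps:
t = 22610 (t = 2*(-85*(-133)) = 2*11305 = 22610)
(10226 + t) + z(-126, -51) = (10226 + 22610) - 51 = 32836 - 51 = 32785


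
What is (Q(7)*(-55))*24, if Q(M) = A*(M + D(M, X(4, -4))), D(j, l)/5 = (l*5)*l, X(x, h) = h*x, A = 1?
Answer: -8457240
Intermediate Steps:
D(j, l) = 25*l² (D(j, l) = 5*((l*5)*l) = 5*((5*l)*l) = 5*(5*l²) = 25*l²)
Q(M) = 6400 + M (Q(M) = 1*(M + 25*(-4*4)²) = 1*(M + 25*(-16)²) = 1*(M + 25*256) = 1*(M + 6400) = 1*(6400 + M) = 6400 + M)
(Q(7)*(-55))*24 = ((6400 + 7)*(-55))*24 = (6407*(-55))*24 = -352385*24 = -8457240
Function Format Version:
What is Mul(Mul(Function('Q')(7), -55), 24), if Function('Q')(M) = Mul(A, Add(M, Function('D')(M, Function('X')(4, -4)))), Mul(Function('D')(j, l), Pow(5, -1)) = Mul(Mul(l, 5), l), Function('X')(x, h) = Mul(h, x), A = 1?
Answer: -8457240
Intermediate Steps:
Function('D')(j, l) = Mul(25, Pow(l, 2)) (Function('D')(j, l) = Mul(5, Mul(Mul(l, 5), l)) = Mul(5, Mul(Mul(5, l), l)) = Mul(5, Mul(5, Pow(l, 2))) = Mul(25, Pow(l, 2)))
Function('Q')(M) = Add(6400, M) (Function('Q')(M) = Mul(1, Add(M, Mul(25, Pow(Mul(-4, 4), 2)))) = Mul(1, Add(M, Mul(25, Pow(-16, 2)))) = Mul(1, Add(M, Mul(25, 256))) = Mul(1, Add(M, 6400)) = Mul(1, Add(6400, M)) = Add(6400, M))
Mul(Mul(Function('Q')(7), -55), 24) = Mul(Mul(Add(6400, 7), -55), 24) = Mul(Mul(6407, -55), 24) = Mul(-352385, 24) = -8457240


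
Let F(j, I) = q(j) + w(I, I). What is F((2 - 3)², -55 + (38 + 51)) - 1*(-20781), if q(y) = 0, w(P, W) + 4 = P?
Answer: 20811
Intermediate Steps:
w(P, W) = -4 + P
F(j, I) = -4 + I (F(j, I) = 0 + (-4 + I) = -4 + I)
F((2 - 3)², -55 + (38 + 51)) - 1*(-20781) = (-4 + (-55 + (38 + 51))) - 1*(-20781) = (-4 + (-55 + 89)) + 20781 = (-4 + 34) + 20781 = 30 + 20781 = 20811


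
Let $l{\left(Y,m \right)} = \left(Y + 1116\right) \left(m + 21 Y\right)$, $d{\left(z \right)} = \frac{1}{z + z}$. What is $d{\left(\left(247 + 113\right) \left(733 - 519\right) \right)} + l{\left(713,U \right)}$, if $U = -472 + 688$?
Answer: $\frac{4280447328481}{154080} \approx 2.7781 \cdot 10^{7}$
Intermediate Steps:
$U = 216$
$d{\left(z \right)} = \frac{1}{2 z}$
$l{\left(Y,m \right)} = \left(1116 + Y\right) \left(m + 21 Y\right)$
$d{\left(\left(247 + 113\right) \left(733 - 519\right) \right)} + l{\left(713,U \right)} = \frac{1}{2 \left(247 + 113\right) \left(733 - 519\right)} + \left(21 \cdot 713^{2} + 1116 \cdot 216 + 23436 \cdot 713 + 713 \cdot 216\right) = \frac{1}{2 \cdot 360 \cdot 214} + \left(21 \cdot 508369 + 241056 + 16709868 + 154008\right) = \frac{1}{2 \cdot 77040} + \left(10675749 + 241056 + 16709868 + 154008\right) = \frac{1}{2} \cdot \frac{1}{77040} + 27780681 = \frac{1}{154080} + 27780681 = \frac{4280447328481}{154080}$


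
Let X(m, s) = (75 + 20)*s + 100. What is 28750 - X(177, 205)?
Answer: 9175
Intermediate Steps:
X(m, s) = 100 + 95*s (X(m, s) = 95*s + 100 = 100 + 95*s)
28750 - X(177, 205) = 28750 - (100 + 95*205) = 28750 - (100 + 19475) = 28750 - 1*19575 = 28750 - 19575 = 9175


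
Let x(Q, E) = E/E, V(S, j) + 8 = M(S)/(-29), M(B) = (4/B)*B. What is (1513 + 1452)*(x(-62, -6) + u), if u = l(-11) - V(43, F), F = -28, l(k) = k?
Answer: -160110/29 ≈ -5521.0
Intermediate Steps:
M(B) = 4
V(S, j) = -236/29 (V(S, j) = -8 + 4/(-29) = -8 + 4*(-1/29) = -8 - 4/29 = -236/29)
x(Q, E) = 1
u = -83/29 (u = -11 - 1*(-236/29) = -11 + 236/29 = -83/29 ≈ -2.8621)
(1513 + 1452)*(x(-62, -6) + u) = (1513 + 1452)*(1 - 83/29) = 2965*(-54/29) = -160110/29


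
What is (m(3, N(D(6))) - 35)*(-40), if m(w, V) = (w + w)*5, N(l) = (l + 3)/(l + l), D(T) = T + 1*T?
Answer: 200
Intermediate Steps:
D(T) = 2*T (D(T) = T + T = 2*T)
N(l) = (3 + l)/(2*l) (N(l) = (3 + l)/((2*l)) = (3 + l)*(1/(2*l)) = (3 + l)/(2*l))
m(w, V) = 10*w (m(w, V) = (2*w)*5 = 10*w)
(m(3, N(D(6))) - 35)*(-40) = (10*3 - 35)*(-40) = (30 - 35)*(-40) = -5*(-40) = 200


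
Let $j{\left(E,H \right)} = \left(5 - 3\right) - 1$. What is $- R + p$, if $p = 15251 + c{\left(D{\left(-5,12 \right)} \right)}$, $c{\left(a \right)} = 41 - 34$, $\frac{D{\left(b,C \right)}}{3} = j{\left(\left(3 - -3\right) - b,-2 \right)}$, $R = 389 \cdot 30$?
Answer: $3588$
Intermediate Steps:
$R = 11670$
$j{\left(E,H \right)} = 1$ ($j{\left(E,H \right)} = 2 - 1 = 1$)
$D{\left(b,C \right)} = 3$ ($D{\left(b,C \right)} = 3 \cdot 1 = 3$)
$c{\left(a \right)} = 7$ ($c{\left(a \right)} = 41 - 34 = 7$)
$p = 15258$ ($p = 15251 + 7 = 15258$)
$- R + p = \left(-1\right) 11670 + 15258 = -11670 + 15258 = 3588$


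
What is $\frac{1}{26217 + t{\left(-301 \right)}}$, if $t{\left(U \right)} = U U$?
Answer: $\frac{1}{116818} \approx 8.5603 \cdot 10^{-6}$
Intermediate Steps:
$t{\left(U \right)} = U^{2}$
$\frac{1}{26217 + t{\left(-301 \right)}} = \frac{1}{26217 + \left(-301\right)^{2}} = \frac{1}{26217 + 90601} = \frac{1}{116818}$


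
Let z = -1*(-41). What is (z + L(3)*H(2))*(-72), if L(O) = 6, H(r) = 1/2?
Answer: -3168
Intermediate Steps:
H(r) = ½
z = 41
(z + L(3)*H(2))*(-72) = (41 + 6*(½))*(-72) = (41 + 3)*(-72) = 44*(-72) = -3168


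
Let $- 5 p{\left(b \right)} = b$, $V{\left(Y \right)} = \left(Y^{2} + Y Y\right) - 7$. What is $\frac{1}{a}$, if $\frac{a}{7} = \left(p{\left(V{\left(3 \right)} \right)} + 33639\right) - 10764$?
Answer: $\frac{5}{800548} \approx 6.2457 \cdot 10^{-6}$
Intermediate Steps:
$V{\left(Y \right)} = -7 + 2 Y^{2}$ ($V{\left(Y \right)} = \left(Y^{2} + Y^{2}\right) - 7 = 2 Y^{2} - 7 = -7 + 2 Y^{2}$)
$p{\left(b \right)} = - \frac{b}{5}$
$a = \frac{800548}{5}$ ($a = 7 \left(\left(- \frac{-7 + 2 \cdot 3^{2}}{5} + 33639\right) - 10764\right) = 7 \left(\left(- \frac{-7 + 2 \cdot 9}{5} + 33639\right) - 10764\right) = 7 \left(\left(- \frac{-7 + 18}{5} + 33639\right) - 10764\right) = 7 \left(\left(\left(- \frac{1}{5}\right) 11 + 33639\right) - 10764\right) = 7 \left(\left(- \frac{11}{5} + 33639\right) - 10764\right) = 7 \left(\frac{168184}{5} - 10764\right) = 7 \cdot \frac{114364}{5} = \frac{800548}{5} \approx 1.6011 \cdot 10^{5}$)
$\frac{1}{a} = \frac{1}{\frac{800548}{5}} = \frac{5}{800548}$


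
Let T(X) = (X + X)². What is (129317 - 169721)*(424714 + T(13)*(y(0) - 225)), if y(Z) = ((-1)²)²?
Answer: -11042009160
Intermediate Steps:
y(Z) = 1 (y(Z) = 1² = 1)
T(X) = 4*X² (T(X) = (2*X)² = 4*X²)
(129317 - 169721)*(424714 + T(13)*(y(0) - 225)) = (129317 - 169721)*(424714 + (4*13²)*(1 - 225)) = -40404*(424714 + (4*169)*(-224)) = -40404*(424714 + 676*(-224)) = -40404*(424714 - 151424) = -40404*273290 = -11042009160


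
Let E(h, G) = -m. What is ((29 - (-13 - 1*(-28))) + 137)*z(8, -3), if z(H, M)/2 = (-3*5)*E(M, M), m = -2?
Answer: -9060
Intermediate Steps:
E(h, G) = 2 (E(h, G) = -1*(-2) = 2)
z(H, M) = -60 (z(H, M) = 2*(-3*5*2) = 2*(-15*2) = 2*(-30) = -60)
((29 - (-13 - 1*(-28))) + 137)*z(8, -3) = ((29 - (-13 - 1*(-28))) + 137)*(-60) = ((29 - (-13 + 28)) + 137)*(-60) = ((29 - 1*15) + 137)*(-60) = ((29 - 15) + 137)*(-60) = (14 + 137)*(-60) = 151*(-60) = -9060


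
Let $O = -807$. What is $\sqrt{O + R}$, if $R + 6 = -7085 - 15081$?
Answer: $i \sqrt{22979} \approx 151.59 i$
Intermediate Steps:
$R = -22172$ ($R = -6 - 22166 = -22172$)
$\sqrt{O + R} = \sqrt{-807 - 22172} = \sqrt{-22979} = i \sqrt{22979}$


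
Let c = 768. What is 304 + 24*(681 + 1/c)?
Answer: 532737/32 ≈ 16648.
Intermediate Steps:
304 + 24*(681 + 1/c) = 304 + 24*(681 + 1/768) = 304 + 24*(523009/768) = 304 + 523009/32 = 532737/32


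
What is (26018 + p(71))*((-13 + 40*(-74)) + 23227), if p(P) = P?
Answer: 528406606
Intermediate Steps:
(26018 + p(71))*((-13 + 40*(-74)) + 23227) = (26018 + 71)*((-13 + 40*(-74)) + 23227) = 26089*((-13 - 2960) + 23227) = 26089*(-2973 + 23227) = 26089*20254 = 528406606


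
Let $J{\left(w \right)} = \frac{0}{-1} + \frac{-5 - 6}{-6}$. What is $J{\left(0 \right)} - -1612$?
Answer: $\frac{9683}{6} \approx 1613.8$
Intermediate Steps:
$J{\left(w \right)} = \frac{11}{6}$ ($J{\left(w \right)} = 0 \left(-1\right) + \left(-5 - 6\right) \left(- \frac{1}{6}\right) = 0 - - \frac{11}{6} = 0 + \frac{11}{6} = \frac{11}{6}$)
$J{\left(0 \right)} - -1612 = \frac{11}{6} - -1612 = \frac{11}{6} + 1612 = \frac{9683}{6}$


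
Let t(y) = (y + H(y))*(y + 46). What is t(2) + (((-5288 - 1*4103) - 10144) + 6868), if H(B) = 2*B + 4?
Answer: -12187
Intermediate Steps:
H(B) = 4 + 2*B
t(y) = (4 + 3*y)*(46 + y) (t(y) = (y + (4 + 2*y))*(y + 46) = (4 + 3*y)*(46 + y))
t(2) + (((-5288 - 1*4103) - 10144) + 6868) = (184 + 3*2**2 + 142*2) + (((-5288 - 1*4103) - 10144) + 6868) = (184 + 3*4 + 284) + (((-5288 - 4103) - 10144) + 6868) = (184 + 12 + 284) + ((-9391 - 10144) + 6868) = 480 + (-19535 + 6868) = 480 - 12667 = -12187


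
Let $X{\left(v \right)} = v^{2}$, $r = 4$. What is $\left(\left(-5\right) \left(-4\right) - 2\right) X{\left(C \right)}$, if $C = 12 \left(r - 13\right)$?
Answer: $209952$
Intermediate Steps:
$C = -108$ ($C = 12 \left(4 - 13\right) = 12 \left(-9\right) = -108$)
$\left(\left(-5\right) \left(-4\right) - 2\right) X{\left(C \right)} = \left(\left(-5\right) \left(-4\right) - 2\right) \left(-108\right)^{2} = \left(20 - 2\right) 11664 = 18 \cdot 11664 = 209952$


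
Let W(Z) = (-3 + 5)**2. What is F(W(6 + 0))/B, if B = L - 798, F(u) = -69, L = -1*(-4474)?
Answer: -69/3676 ≈ -0.018770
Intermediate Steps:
W(Z) = 4 (W(Z) = 2**2 = 4)
L = 4474
B = 3676 (B = 4474 - 798 = 3676)
F(W(6 + 0))/B = -69/3676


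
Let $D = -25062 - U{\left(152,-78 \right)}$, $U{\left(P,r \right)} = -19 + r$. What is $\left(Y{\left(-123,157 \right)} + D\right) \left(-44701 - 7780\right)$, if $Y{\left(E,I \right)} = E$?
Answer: $1316643328$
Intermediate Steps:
$D = -24965$ ($D = -25062 - \left(-19 - 78\right) = -25062 - -97 = -25062 + 97 = -24965$)
$\left(Y{\left(-123,157 \right)} + D\right) \left(-44701 - 7780\right) = \left(-123 - 24965\right) \left(-44701 - 7780\right) = \left(-25088\right) \left(-52481\right) = 1316643328$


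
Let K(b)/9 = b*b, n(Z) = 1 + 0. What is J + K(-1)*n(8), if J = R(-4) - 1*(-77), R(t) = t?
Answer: 82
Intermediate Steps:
n(Z) = 1
K(b) = 9*b**2 (K(b) = 9*(b*b) = 9*b**2)
J = 73 (J = -4 - 1*(-77) = -4 + 77 = 73)
J + K(-1)*n(8) = 73 + (9*(-1)**2)*1 = 73 + (9*1)*1 = 73 + 9*1 = 73 + 9 = 82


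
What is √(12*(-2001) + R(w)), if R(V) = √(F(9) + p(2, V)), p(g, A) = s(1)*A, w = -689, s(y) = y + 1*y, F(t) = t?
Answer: √(-24012 + 37*I) ≈ 0.119 + 154.96*I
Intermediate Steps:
s(y) = 2*y (s(y) = y + y = 2*y)
p(g, A) = 2*A (p(g, A) = (2*1)*A = 2*A)
R(V) = √(9 + 2*V)
√(12*(-2001) + R(w)) = √(12*(-2001) + √(9 + 2*(-689))) = √(-24012 + √(9 - 1378)) = √(-24012 + √(-1369)) = √(-24012 + 37*I)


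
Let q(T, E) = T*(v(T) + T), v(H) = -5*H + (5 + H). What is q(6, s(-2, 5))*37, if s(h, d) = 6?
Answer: -2886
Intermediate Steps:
v(H) = 5 - 4*H
q(T, E) = T*(5 - 3*T) (q(T, E) = T*((5 - 4*T) + T) = T*(5 - 3*T))
q(6, s(-2, 5))*37 = (6*(5 - 3*6))*37 = (6*(5 - 18))*37 = (6*(-13))*37 = -78*37 = -2886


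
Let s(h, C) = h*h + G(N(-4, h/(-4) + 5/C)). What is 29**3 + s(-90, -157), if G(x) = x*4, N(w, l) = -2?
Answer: 32481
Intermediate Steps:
G(x) = 4*x
s(h, C) = -8 + h**2 (s(h, C) = h*h + 4*(-2) = h**2 - 8 = -8 + h**2)
29**3 + s(-90, -157) = 29**3 + (-8 + (-90)**2) = 24389 + (-8 + 8100) = 24389 + 8092 = 32481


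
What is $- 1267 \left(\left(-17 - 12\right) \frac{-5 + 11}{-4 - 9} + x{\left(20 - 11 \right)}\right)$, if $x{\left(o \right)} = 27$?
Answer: $- \frac{665175}{13} \approx -51167.0$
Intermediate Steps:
$- 1267 \left(\left(-17 - 12\right) \frac{-5 + 11}{-4 - 9} + x{\left(20 - 11 \right)}\right) = - 1267 \left(\left(-17 - 12\right) \frac{-5 + 11}{-4 - 9} + 27\right) = - 1267 \left(- 29 \frac{6}{-13} + 27\right) = - 1267 \left(- 29 \cdot 6 \left(- \frac{1}{13}\right) + 27\right) = - 1267 \left(\left(-29\right) \left(- \frac{6}{13}\right) + 27\right) = - 1267 \left(\frac{174}{13} + 27\right) = \left(-1267\right) \frac{525}{13} = - \frac{665175}{13}$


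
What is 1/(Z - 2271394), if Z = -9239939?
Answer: -1/11511333 ≈ -8.6871e-8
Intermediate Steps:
1/(Z - 2271394) = 1/(-9239939 - 2271394) = 1/(-11511333) = -1/11511333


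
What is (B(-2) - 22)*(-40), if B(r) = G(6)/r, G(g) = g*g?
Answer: 1600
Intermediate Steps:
G(g) = g²
B(r) = 36/r (B(r) = 6²/r = 36/r)
(B(-2) - 22)*(-40) = (36/(-2) - 22)*(-40) = (36*(-½) - 22)*(-40) = (-18 - 22)*(-40) = -40*(-40) = 1600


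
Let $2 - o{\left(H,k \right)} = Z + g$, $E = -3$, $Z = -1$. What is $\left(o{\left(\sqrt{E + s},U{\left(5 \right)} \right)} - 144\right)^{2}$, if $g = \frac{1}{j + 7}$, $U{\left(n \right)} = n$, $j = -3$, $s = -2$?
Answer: $\frac{319225}{16} \approx 19952.0$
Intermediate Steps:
$g = \frac{1}{4}$ ($g = \frac{1}{-3 + 7} = \frac{1}{4} \approx 0.25$)
$o{\left(H,k \right)} = \frac{11}{4}$ ($o{\left(H,k \right)} = 2 - \left(-1 + \frac{1}{4}\right) = 2 - - \frac{3}{4} = 2 + \frac{3}{4} = \frac{11}{4}$)
$\left(o{\left(\sqrt{E + s},U{\left(5 \right)} \right)} - 144\right)^{2} = \left(\frac{11}{4} - 144\right)^{2} = \left(- \frac{565}{4}\right)^{2} = \frac{319225}{16}$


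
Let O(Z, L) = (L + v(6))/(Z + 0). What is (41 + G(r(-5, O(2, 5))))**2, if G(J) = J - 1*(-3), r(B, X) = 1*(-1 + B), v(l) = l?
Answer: 1444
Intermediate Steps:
O(Z, L) = (6 + L)/Z (O(Z, L) = (L + 6)/(Z + 0) = (6 + L)/Z)
r(B, X) = -1 + B
G(J) = 3 + J (G(J) = J + 3 = 3 + J)
(41 + G(r(-5, O(2, 5))))**2 = (41 + (3 + (-1 - 5)))**2 = (41 + (3 - 6))**2 = (41 - 3)**2 = 38**2 = 1444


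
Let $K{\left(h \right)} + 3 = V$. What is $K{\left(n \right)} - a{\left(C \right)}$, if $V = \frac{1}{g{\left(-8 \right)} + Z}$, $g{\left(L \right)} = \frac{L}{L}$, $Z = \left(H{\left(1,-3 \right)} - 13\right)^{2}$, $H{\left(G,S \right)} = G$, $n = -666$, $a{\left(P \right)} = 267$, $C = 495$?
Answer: $- \frac{39149}{145} \approx -269.99$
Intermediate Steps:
$Z = 144$ ($Z = \left(1 - 13\right)^{2} = \left(-12\right)^{2} = 144$)
$g{\left(L \right)} = 1$
$V = \frac{1}{145}$ ($V = \frac{1}{1 + 144} = \frac{1}{145} \approx 0.0068966$)
$K{\left(h \right)} = - \frac{434}{145}$ ($K{\left(h \right)} = -3 + \frac{1}{145} = - \frac{434}{145}$)
$K{\left(n \right)} - a{\left(C \right)} = - \frac{434}{145} - 267 = - \frac{39149}{145}$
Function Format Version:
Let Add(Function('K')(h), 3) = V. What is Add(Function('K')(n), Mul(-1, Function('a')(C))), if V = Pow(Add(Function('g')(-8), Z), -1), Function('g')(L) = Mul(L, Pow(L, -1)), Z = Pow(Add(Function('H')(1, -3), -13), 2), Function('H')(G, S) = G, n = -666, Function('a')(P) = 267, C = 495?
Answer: Rational(-39149, 145) ≈ -269.99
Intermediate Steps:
Z = 144 (Z = Pow(Add(1, -13), 2) = Pow(-12, 2) = 144)
Function('g')(L) = 1
V = Rational(1, 145) (V = Pow(Add(1, 144), -1) = Pow(145, -1) = Rational(1, 145) ≈ 0.0068966)
Function('K')(h) = Rational(-434, 145) (Function('K')(h) = Add(-3, Rational(1, 145)) = Rational(-434, 145))
Add(Function('K')(n), Mul(-1, Function('a')(C))) = Add(Rational(-434, 145), Mul(-1, 267)) = Add(Rational(-434, 145), -267) = Rational(-39149, 145)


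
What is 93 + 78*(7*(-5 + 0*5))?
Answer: -2637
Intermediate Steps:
93 + 78*(7*(-5 + 0*5)) = 93 + 78*(7*(-5 + 0)) = 93 + 78*(7*(-5)) = 93 + 78*(-35) = 93 - 2730 = -2637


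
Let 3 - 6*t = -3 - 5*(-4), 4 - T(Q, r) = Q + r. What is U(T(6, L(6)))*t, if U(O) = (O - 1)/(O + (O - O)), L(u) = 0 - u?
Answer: -7/4 ≈ -1.7500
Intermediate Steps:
L(u) = -u
T(Q, r) = 4 - Q - r (T(Q, r) = 4 - (Q + r) = 4 + (-Q - r) = 4 - Q - r)
U(O) = (-1 + O)/O (U(O) = (-1 + O)/(O + 0) = (-1 + O)/O)
t = -7/3 (t = ½ - (-3 - 5*(-4))/6 = ½ - (-3 + 20)/6 = ½ - ⅙*17 = ½ - 17/6 = -7/3 ≈ -2.3333)
U(T(6, L(6)))*t = ((-1 + (4 - 1*6 - (-1)*6))/(4 - 1*6 - (-1)*6))*(-7/3) = ((-1 + (4 - 6 - 1*(-6)))/(4 - 6 - 1*(-6)))*(-7/3) = ((-1 + (4 - 6 + 6))/(4 - 6 + 6))*(-7/3) = ((-1 + 4)/4)*(-7/3) = ((¼)*3)*(-7/3) = (¾)*(-7/3) = -7/4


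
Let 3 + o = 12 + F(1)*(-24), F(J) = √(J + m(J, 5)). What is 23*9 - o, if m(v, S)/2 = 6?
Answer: 198 + 24*√13 ≈ 284.53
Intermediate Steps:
m(v, S) = 12 (m(v, S) = 2*6 = 12)
F(J) = √(12 + J) (F(J) = √(J + 12) = √(12 + J))
o = 9 - 24*√13 (o = -3 + (12 + √(12 + 1)*(-24)) = -3 + (12 + √13*(-24)) = -3 + (12 - 24*√13) = 9 - 24*√13 ≈ -77.533)
23*9 - o = 23*9 - (9 - 24*√13) = 207 + (-9 + 24*√13) = 198 + 24*√13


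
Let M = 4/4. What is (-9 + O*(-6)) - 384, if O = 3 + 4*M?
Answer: -435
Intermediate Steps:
M = 1 (M = 4*(¼) = 1)
O = 7 (O = 3 + 4*1 = 3 + 4 = 7)
(-9 + O*(-6)) - 384 = (-9 + 7*(-6)) - 384 = (-9 - 42) - 384 = -51 - 384 = -435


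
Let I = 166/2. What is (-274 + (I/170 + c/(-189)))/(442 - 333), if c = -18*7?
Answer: -139151/55590 ≈ -2.5032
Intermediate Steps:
c = -126
I = 83 (I = 166*(½) = 83)
(-274 + (I/170 + c/(-189)))/(442 - 333) = (-274 + (83/170 - 126/(-189)))/(442 - 333) = (-274 + (83*(1/170) - 126*(-1/189)))/109 = (-274 + (83/170 + ⅔))*(1/109) = (-274 + 589/510)*(1/109) = -139151/510*1/109 = -139151/55590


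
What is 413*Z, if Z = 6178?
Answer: 2551514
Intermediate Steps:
413*Z = 413*6178 = 2551514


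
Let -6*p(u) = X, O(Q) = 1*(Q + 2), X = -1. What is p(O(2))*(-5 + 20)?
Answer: 5/2 ≈ 2.5000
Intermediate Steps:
O(Q) = 2 + Q (O(Q) = 1*(2 + Q) = 2 + Q)
p(u) = 1/6 (p(u) = -1/6*(-1) = 1/6)
p(O(2))*(-5 + 20) = (-5 + 20)/6 = (1/6)*15 = 5/2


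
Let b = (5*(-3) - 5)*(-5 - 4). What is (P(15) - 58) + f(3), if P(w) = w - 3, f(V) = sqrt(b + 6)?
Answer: -46 + sqrt(186) ≈ -32.362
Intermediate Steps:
b = 180 (b = (-15 - 5)*(-9) = -20*(-9) = 180)
f(V) = sqrt(186) (f(V) = sqrt(180 + 6) = sqrt(186))
P(w) = -3 + w
(P(15) - 58) + f(3) = ((-3 + 15) - 58) + sqrt(186) = (12 - 58) + sqrt(186) = -46 + sqrt(186)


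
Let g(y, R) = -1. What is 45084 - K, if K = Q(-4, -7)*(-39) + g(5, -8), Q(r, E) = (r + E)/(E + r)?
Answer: 45124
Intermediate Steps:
Q(r, E) = 1 (Q(r, E) = (E + r)/(E + r) = 1)
K = -40 (K = 1*(-39) - 1 = -39 - 1 = -40)
45084 - K = 45084 - 1*(-40) = 45084 + 40 = 45124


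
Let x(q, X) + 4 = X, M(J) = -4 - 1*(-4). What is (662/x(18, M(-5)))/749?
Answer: -331/1498 ≈ -0.22096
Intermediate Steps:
M(J) = 0 (M(J) = -4 + 4 = 0)
x(q, X) = -4 + X
(662/x(18, M(-5)))/749 = (662/(-4 + 0))/749 = (662/(-4))*(1/749) = (662*(-1/4))*(1/749) = -331/2*1/749 = -331/1498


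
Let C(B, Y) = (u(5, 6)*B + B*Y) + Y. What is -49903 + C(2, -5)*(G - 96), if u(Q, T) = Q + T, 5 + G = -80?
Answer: -51170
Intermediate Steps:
G = -85 (G = -5 - 80 = -85)
C(B, Y) = Y + 11*B + B*Y (C(B, Y) = ((5 + 6)*B + B*Y) + Y = (11*B + B*Y) + Y = Y + 11*B + B*Y)
-49903 + C(2, -5)*(G - 96) = -49903 + (-5 + 11*2 + 2*(-5))*(-85 - 96) = -49903 + (-5 + 22 - 10)*(-181) = -49903 + 7*(-181) = -49903 - 1267 = -51170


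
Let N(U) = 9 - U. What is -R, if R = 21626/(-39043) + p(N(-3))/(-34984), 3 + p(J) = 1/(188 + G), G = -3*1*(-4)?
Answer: 151289410043/273176062400 ≈ 0.55382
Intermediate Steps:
G = 12 (G = -3*(-4) = 12)
p(J) = -599/200 (p(J) = -3 + 1/(188 + 12) = -3 + 1/200 = -599/200)
R = -151289410043/273176062400 (R = 21626/(-39043) - 599/200/(-34984) = 21626*(-1/39043) - 599/200*(-1/34984) = -21626/39043 + 599/6996800 = -151289410043/273176062400 ≈ -0.55382)
-R = -1*(-151289410043/273176062400) = 151289410043/273176062400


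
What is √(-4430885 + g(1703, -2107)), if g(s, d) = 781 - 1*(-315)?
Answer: I*√4429789 ≈ 2104.7*I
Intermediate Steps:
g(s, d) = 1096 (g(s, d) = 781 + 315 = 1096)
√(-4430885 + g(1703, -2107)) = √(-4430885 + 1096) = √(-4429789) = I*√4429789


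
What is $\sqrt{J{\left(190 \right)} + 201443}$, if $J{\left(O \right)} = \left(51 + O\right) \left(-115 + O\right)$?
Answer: $\sqrt{219518} \approx 468.53$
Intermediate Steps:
$J{\left(O \right)} = \left(-115 + O\right) \left(51 + O\right)$
$\sqrt{J{\left(190 \right)} + 201443} = \sqrt{\left(-5865 + 190^{2} - 12160\right) + 201443} = \sqrt{\left(-5865 + 36100 - 12160\right) + 201443} = \sqrt{18075 + 201443} = \sqrt{219518}$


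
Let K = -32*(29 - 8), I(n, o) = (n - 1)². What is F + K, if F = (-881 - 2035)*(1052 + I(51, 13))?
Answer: -10358304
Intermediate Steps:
I(n, o) = (-1 + n)²
K = -672 (K = -32*21 = -672)
F = -10357632 (F = (-881 - 2035)*(1052 + (-1 + 51)²) = -2916*(1052 + 50²) = -2916*(1052 + 2500) = -2916*3552 = -10357632)
F + K = -10357632 - 672 = -10358304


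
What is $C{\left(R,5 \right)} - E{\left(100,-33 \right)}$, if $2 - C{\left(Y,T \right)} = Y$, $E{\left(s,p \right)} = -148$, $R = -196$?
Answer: $346$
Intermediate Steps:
$C{\left(Y,T \right)} = 2 - Y$
$C{\left(R,5 \right)} - E{\left(100,-33 \right)} = \left(2 - -196\right) - -148 = \left(2 + 196\right) + 148 = 198 + 148 = 346$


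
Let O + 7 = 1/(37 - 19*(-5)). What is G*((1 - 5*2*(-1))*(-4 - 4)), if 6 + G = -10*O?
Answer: -16876/3 ≈ -5625.3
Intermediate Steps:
O = -923/132 (O = -7 + 1/(37 - 19*(-5)) = -7 + 1/(37 + 95) = -7 + 1/132 = -923/132 ≈ -6.9924)
G = 4219/66 (G = -6 - 10*(-923/132) = -6 + 4615/66 = 4219/66 ≈ 63.924)
G*((1 - 5*2*(-1))*(-4 - 4)) = 4219*((1 - 5*2*(-1))*(-4 - 4))/66 = 4219*((1 - 10*(-1))*(-8))/66 = 4219*((1 + 10)*(-8))/66 = 4219*(11*(-8))/66 = (4219/66)*(-88) = -16876/3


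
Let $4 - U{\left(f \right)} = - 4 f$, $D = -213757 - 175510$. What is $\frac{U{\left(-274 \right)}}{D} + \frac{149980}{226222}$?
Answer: $\frac{29314649542}{44030379637} \approx 0.66578$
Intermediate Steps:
$D = -389267$ ($D = -213757 - 175510 = -389267$)
$U{\left(f \right)} = 4 + 4 f$ ($U{\left(f \right)} = 4 - - 4 f = 4 + 4 f$)
$\frac{U{\left(-274 \right)}}{D} + \frac{149980}{226222} = \frac{4 + 4 \left(-274\right)}{-389267} + \frac{149980}{226222} = \left(4 - 1096\right) \left(- \frac{1}{389267}\right) + 149980 \cdot \frac{1}{226222} = \left(-1092\right) \left(- \frac{1}{389267}\right) + \frac{74990}{113111} = \frac{1092}{389267} + \frac{74990}{113111} = \frac{29314649542}{44030379637}$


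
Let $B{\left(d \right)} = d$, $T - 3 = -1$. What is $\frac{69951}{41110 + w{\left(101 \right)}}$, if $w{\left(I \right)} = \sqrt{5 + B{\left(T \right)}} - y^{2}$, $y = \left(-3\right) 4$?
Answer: $\frac{955204222}{559404383} - \frac{23317 \sqrt{7}}{559404383} \approx 1.7074$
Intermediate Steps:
$y = -12$
$T = 2$ ($T = 3 - 1 = 2$)
$w{\left(I \right)} = -144 + \sqrt{7}$ ($w{\left(I \right)} = \sqrt{5 + 2} - \left(-12\right)^{2} = \sqrt{7} - 144 = -144 + \sqrt{7}$)
$\frac{69951}{41110 + w{\left(101 \right)}} = \frac{69951}{41110 - \left(144 - \sqrt{7}\right)} = \frac{69951}{40966 + \sqrt{7}}$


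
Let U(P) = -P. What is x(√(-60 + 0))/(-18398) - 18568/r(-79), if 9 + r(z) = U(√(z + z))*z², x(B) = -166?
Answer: 512328632245/56611684373921 - 115882888*I*√158/6154112879 ≈ 0.0090499 - 0.23669*I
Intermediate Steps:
r(z) = -9 - √2*z^(5/2) (r(z) = -9 + (-√(z + z))*z² = -9 + (-√(2*z))*z² = -9 + (-√2*√z)*z² = -9 - √2*z^(5/2))
x(√(-60 + 0))/(-18398) - 18568/r(-79) = -166/(-18398) - 18568/(-9 - √2*(-79)^(5/2)) = -166*(-1/18398) - 18568/(-9 - √2*6241*I*√79) = 83/9199 - 18568/(-9 - 6241*I*√158)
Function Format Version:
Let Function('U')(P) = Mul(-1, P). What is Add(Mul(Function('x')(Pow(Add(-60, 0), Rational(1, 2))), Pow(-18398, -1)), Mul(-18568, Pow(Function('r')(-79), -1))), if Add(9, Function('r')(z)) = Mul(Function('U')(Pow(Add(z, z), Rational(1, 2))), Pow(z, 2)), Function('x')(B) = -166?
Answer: Add(Rational(512328632245, 56611684373921), Mul(Rational(-115882888, 6154112879), I, Pow(158, Rational(1, 2)))) ≈ Add(0.0090499, Mul(-0.23669, I))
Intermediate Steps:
Function('r')(z) = Add(-9, Mul(-1, Pow(2, Rational(1, 2)), Pow(z, Rational(5, 2)))) (Function('r')(z) = Add(-9, Mul(Mul(-1, Pow(Add(z, z), Rational(1, 2))), Pow(z, 2))) = Add(-9, Mul(Mul(-1, Pow(Mul(2, z), Rational(1, 2))), Pow(z, 2))) = Add(-9, Mul(Mul(-1, Mul(Pow(2, Rational(1, 2)), Pow(z, Rational(1, 2)))), Pow(z, 2))) = Add(-9, Mul(Mul(-1, Pow(2, Rational(1, 2)), Pow(z, Rational(1, 2))), Pow(z, 2))) = Add(-9, Mul(-1, Pow(2, Rational(1, 2)), Pow(z, Rational(5, 2)))))
Add(Mul(Function('x')(Pow(Add(-60, 0), Rational(1, 2))), Pow(-18398, -1)), Mul(-18568, Pow(Function('r')(-79), -1))) = Add(Mul(-166, Pow(-18398, -1)), Mul(-18568, Pow(Add(-9, Mul(-1, Pow(2, Rational(1, 2)), Pow(-79, Rational(5, 2)))), -1))) = Add(Mul(-166, Rational(-1, 18398)), Mul(-18568, Pow(Add(-9, Mul(-1, Pow(2, Rational(1, 2)), Mul(6241, I, Pow(79, Rational(1, 2))))), -1))) = Add(Rational(83, 9199), Mul(-18568, Pow(Add(-9, Mul(-6241, I, Pow(158, Rational(1, 2)))), -1)))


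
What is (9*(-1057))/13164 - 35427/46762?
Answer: -151867989/102595828 ≈ -1.4803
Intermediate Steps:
(9*(-1057))/13164 - 35427/46762 = -9513*1/13164 - 35427*1/46762 = -3171/4388 - 35427/46762 = -151867989/102595828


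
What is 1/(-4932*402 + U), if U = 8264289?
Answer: 1/6281625 ≈ 1.5919e-7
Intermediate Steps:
1/(-4932*402 + U) = 1/(-4932*402 + 8264289) = 1/(-1982664 + 8264289) = 1/6281625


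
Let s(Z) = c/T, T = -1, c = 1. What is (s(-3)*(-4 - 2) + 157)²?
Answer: 26569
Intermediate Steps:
s(Z) = -1 (s(Z) = 1/(-1) = 1*(-1) = -1)
(s(-3)*(-4 - 2) + 157)² = (-(-4 - 2) + 157)² = (-1*(-6) + 157)² = (6 + 157)² = 163² = 26569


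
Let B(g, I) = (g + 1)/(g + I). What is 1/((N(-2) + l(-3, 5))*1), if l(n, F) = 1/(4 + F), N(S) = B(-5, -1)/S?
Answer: -9/2 ≈ -4.5000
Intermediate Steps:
B(g, I) = (1 + g)/(I + g)
N(S) = 2/(3*S) (N(S) = ((1 - 5)/(-1 - 5))/S = (-4/(-6))/S = (-1/6*(-4))/S = 2/(3*S))
1/((N(-2) + l(-3, 5))*1) = 1/(((2/3)/(-2) + 1/(4 + 5))*1) = 1/(((2/3)*(-1/2) + 1/9)*1) = 1/((-1/3 + 1/9)*1) = 1/(-2/9*1) = 1/(-2/9) = -9/2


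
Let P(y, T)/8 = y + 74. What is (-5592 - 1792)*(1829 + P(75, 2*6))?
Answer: -22307064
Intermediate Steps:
P(y, T) = 592 + 8*y (P(y, T) = 8*(y + 74) = 8*(74 + y) = 592 + 8*y)
(-5592 - 1792)*(1829 + P(75, 2*6)) = (-5592 - 1792)*(1829 + (592 + 8*75)) = -7384*(1829 + (592 + 600)) = -7384*(1829 + 1192) = -7384*3021 = -22307064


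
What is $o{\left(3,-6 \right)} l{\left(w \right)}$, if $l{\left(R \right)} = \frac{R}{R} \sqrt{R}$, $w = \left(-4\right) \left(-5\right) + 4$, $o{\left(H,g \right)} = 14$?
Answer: $28 \sqrt{6} \approx 68.586$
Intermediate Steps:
$w = 24$ ($w = 20 + 4 = 24$)
$l{\left(R \right)} = \sqrt{R}$ ($l{\left(R \right)} = 1 \sqrt{R} = \sqrt{R}$)
$o{\left(3,-6 \right)} l{\left(w \right)} = 14 \sqrt{24} = 14 \cdot 2 \sqrt{6} = 28 \sqrt{6}$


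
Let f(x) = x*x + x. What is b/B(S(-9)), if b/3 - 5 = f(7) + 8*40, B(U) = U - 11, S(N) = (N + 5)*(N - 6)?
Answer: 1143/49 ≈ 23.327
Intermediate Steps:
f(x) = x + x**2 (f(x) = x**2 + x = x + x**2)
S(N) = (-6 + N)*(5 + N) (S(N) = (5 + N)*(-6 + N) = (-6 + N)*(5 + N))
B(U) = -11 + U
b = 1143 (b = 15 + 3*(7*(1 + 7) + 8*40) = 15 + 3*(7*8 + 320) = 15 + 3*(56 + 320) = 15 + 3*376 = 15 + 1128 = 1143)
b/B(S(-9)) = 1143/(-11 + (-30 + (-9)**2 - 1*(-9))) = 1143/(-11 + (-30 + 81 + 9)) = 1143/(-11 + 60) = 1143/49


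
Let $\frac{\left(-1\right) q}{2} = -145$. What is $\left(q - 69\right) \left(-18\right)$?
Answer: $-3978$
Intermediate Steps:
$q = 290$ ($q = \left(-2\right) \left(-145\right) = 290$)
$\left(q - 69\right) \left(-18\right) = \left(290 - 69\right) \left(-18\right) = 221 \left(-18\right) = -3978$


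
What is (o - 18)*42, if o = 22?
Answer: 168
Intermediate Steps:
(o - 18)*42 = (22 - 18)*42 = 4*42 = 168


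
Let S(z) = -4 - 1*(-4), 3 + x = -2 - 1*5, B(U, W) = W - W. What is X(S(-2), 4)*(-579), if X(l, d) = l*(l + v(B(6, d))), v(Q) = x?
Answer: 0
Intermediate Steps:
B(U, W) = 0
x = -10 (x = -3 + (-2 - 1*5) = -3 + (-2 - 5) = -3 - 7 = -10)
S(z) = 0 (S(z) = -4 + 4 = 0)
v(Q) = -10
X(l, d) = l*(-10 + l) (X(l, d) = l*(l - 10) = l*(-10 + l))
X(S(-2), 4)*(-579) = (0*(-10 + 0))*(-579) = (0*(-10))*(-579) = 0*(-579) = 0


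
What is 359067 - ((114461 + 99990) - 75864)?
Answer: 220480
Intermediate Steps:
359067 - ((114461 + 99990) - 75864) = 359067 - (214451 - 75864) = 359067 - 1*138587 = 359067 - 138587 = 220480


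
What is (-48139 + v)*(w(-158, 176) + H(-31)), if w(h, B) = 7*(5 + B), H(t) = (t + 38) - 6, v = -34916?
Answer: -105313740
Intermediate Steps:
H(t) = 32 + t (H(t) = (38 + t) - 6 = 32 + t)
w(h, B) = 35 + 7*B
(-48139 + v)*(w(-158, 176) + H(-31)) = (-48139 - 34916)*((35 + 7*176) + (32 - 31)) = -83055*((35 + 1232) + 1) = -83055*(1267 + 1) = -83055*1268 = -105313740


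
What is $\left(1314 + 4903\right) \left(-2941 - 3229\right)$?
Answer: $-38358890$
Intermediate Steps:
$\left(1314 + 4903\right) \left(-2941 - 3229\right) = 6217 \left(-2941 - 3229\right) = 6217 \left(-6170\right) = -38358890$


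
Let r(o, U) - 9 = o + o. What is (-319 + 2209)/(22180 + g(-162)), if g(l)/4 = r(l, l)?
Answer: 189/2092 ≈ 0.090344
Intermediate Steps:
r(o, U) = 9 + 2*o (r(o, U) = 9 + (o + o) = 9 + 2*o)
g(l) = 36 + 8*l (g(l) = 4*(9 + 2*l) = 36 + 8*l)
(-319 + 2209)/(22180 + g(-162)) = (-319 + 2209)/(22180 + (36 + 8*(-162))) = 1890/(22180 + (36 - 1296)) = 1890/(22180 - 1260) = 1890/20920 = 1890*(1/20920) = 189/2092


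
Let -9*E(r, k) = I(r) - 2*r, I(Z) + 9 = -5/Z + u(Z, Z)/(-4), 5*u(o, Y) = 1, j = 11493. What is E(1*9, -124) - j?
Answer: -18613691/1620 ≈ -11490.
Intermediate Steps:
u(o, Y) = ⅕ (u(o, Y) = (⅕)*1 = ⅕)
I(Z) = -181/20 - 5/Z (I(Z) = -9 + (-5/Z + (⅕)/(-4)) = -9 + (-5/Z + (⅕)*(-¼)) = -9 + (-5/Z - 1/20) = -9 + (-1/20 - 5/Z) = -181/20 - 5/Z)
E(r, k) = 181/180 + 2*r/9 + 5/(9*r) (E(r, k) = -((-181/20 - 5/r) - 2*r)/9 = -(-181/20 - 5/r - 2*r)/9 = 181/180 + 2*r/9 + 5/(9*r))
E(1*9, -124) - j = (100 + (1*9)*(181 + 40*(1*9)))/(180*((1*9))) - 1*11493 = (1/180)*(100 + 9*(181 + 40*9))/9 - 11493 = (1/180)*(⅑)*(100 + 9*(181 + 360)) - 11493 = (1/180)*(⅑)*(100 + 9*541) - 11493 = (1/180)*(⅑)*(100 + 4869) - 11493 = (1/180)*(⅑)*4969 - 11493 = 4969/1620 - 11493 = -18613691/1620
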